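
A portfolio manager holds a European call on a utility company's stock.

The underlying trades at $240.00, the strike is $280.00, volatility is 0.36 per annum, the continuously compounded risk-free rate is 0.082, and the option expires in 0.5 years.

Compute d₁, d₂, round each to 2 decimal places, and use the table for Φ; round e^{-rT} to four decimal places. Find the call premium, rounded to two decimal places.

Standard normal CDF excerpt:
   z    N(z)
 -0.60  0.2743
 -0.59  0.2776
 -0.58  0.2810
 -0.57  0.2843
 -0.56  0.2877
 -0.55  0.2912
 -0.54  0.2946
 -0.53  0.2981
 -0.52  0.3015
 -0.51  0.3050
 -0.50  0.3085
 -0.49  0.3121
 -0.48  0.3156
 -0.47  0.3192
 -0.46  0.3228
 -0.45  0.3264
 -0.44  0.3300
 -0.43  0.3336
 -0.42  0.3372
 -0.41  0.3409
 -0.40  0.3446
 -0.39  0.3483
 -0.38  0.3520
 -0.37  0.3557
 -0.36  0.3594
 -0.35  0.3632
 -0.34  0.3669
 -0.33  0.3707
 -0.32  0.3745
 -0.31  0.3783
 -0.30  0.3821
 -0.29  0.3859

σ√T = 0.36 × 0.7071 = 0.2546
ln(S/K) + (r + σ²/2)T = ln(240/280) + (0.082 + 0.36²/2)·0.5 = -0.1542 + 0.0734 = -0.0808
d₁ = -0.0808 / 0.2546 = -0.3172 ⇒ -0.32
d₂ = d₁ − σ√T = -0.3172 − 0.2546 = -0.5718 ⇒ -0.57
e^(−rT) = e^(−0.082·0.5) = 0.9598
C = 240·N(-0.32) − 280·0.9598·N(-0.57) = 240·0.3745 − 280·0.9598·0.2843 = 89.8800 − 76.4039 = 13.4761

$13.48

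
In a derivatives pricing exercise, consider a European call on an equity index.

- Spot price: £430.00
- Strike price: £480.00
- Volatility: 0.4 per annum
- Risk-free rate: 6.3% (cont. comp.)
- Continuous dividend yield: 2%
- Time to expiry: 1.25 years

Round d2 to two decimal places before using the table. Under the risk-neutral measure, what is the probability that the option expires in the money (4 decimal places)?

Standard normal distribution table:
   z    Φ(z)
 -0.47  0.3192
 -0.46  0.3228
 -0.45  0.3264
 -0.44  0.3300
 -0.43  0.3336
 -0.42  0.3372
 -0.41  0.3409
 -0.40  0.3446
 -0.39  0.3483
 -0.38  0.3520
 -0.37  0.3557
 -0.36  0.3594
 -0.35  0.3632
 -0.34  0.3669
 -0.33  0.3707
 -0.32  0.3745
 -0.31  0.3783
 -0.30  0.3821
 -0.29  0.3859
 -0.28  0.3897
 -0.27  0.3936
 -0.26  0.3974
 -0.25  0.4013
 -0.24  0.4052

0.3632

σ√T = 0.4 × 1.1180 = 0.4472
d₁ = [ln(430/480) + (0.063 − 0.02 + 0.4²/2)·1.25] / 0.4472 = [-0.1100 + 0.1538] / 0.4472 = 0.0978 ⇒ 0.10
d₂ = d₁ − σ√T = 0.0978 − 0.4472 = -0.3494 ⇒ -0.35
Pr(exercise) under Q = N(d₂) = 0.3632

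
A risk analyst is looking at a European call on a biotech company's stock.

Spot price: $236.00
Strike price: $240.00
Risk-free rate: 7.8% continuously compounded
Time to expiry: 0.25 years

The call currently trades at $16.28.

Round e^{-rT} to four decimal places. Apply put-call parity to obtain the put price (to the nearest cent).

$15.65

e^(−rT) = e^(−0.078·0.25) = 0.9807
Put-call parity: C − P = S − K·e^(−rT) = 236 − 240·0.9807 = 236 − 235.3680 = 0.6320
P = C − (C − P) = 16.28 − (0.6320) = 15.6480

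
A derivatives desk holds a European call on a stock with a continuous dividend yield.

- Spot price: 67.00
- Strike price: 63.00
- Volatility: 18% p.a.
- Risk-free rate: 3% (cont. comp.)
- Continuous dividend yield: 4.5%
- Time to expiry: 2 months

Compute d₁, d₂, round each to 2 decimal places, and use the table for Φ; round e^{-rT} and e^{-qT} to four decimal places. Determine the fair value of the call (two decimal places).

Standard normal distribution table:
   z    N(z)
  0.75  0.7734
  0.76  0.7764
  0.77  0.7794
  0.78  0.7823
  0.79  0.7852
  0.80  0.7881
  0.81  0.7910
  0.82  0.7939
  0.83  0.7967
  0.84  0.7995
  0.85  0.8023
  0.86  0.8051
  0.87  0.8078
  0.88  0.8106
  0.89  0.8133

4.31

T = 0.1667;  σ√T = 0.0735
d₁ = [ln(67/63) + (0.03 − 0.045 + ½·0.18²)·0.1667] / (σ√T) = (0.0616 + 0.0002) / 0.0735 = 0.8404 ⇒ 0.84
d₂ = 0.8404 − 0.0735 = 0.7669 ⇒ 0.77
exp(−qT) = exp(−0.045·0.1667) = 0.9925;  exp(−rT) = exp(−0.03·0.1667) = 0.9950
N(d₁) = N(0.84) = 0.7995;  N(d₂) = N(0.77) = 0.7794
C = 67·0.9925·0.7995 − 63·0.9950·0.7794 = 53.1648 − 48.8567 = 4.3081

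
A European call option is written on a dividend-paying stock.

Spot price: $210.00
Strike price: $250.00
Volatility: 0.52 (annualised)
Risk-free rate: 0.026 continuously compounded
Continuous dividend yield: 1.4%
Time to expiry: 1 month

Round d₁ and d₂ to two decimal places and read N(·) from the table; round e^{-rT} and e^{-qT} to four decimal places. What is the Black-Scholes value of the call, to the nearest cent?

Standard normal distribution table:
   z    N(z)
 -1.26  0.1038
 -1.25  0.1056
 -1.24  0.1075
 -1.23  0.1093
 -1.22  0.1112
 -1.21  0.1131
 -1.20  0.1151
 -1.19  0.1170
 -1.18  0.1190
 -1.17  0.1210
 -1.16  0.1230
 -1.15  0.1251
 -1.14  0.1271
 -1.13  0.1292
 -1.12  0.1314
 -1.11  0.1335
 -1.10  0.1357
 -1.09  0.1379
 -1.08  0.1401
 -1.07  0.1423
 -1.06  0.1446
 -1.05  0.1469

$2.12

T = 0.08333;  σ√T = 0.1501
d₁ = [ln(210/250) + (0.026 − 0.014 + ½·0.52²)·0.08333] / (σ√T) = (-0.1744 + 0.0123) / 0.1501 = -1.0798 ⇒ -1.08
d₂ = -1.0798 − 0.1501 = -1.2299 ⇒ -1.23
exp(−qT) = exp(−0.014·0.08333) = 0.9988;  exp(−rT) = exp(−0.026·0.08333) = 0.9978
N(d₁) = N(-1.08) = 0.1401;  N(d₂) = N(-1.23) = 0.1093
C = 210·0.9988·0.1401 − 250·0.9978·0.1093 = 29.3857 − 27.2649 = 2.1208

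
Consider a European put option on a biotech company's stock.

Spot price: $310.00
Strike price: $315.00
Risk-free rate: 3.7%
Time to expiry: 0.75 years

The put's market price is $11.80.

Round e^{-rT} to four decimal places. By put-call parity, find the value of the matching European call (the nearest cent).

$15.43

e^(−rT) = e^(−0.037·0.75) = 0.9726
Put-call parity: C − P = S − K·e^(−rT) = 310 − 315·0.9726 = 310 − 306.3690 = 3.6310
C = P + (C − P) = 11.80 + (3.6310) = 15.4310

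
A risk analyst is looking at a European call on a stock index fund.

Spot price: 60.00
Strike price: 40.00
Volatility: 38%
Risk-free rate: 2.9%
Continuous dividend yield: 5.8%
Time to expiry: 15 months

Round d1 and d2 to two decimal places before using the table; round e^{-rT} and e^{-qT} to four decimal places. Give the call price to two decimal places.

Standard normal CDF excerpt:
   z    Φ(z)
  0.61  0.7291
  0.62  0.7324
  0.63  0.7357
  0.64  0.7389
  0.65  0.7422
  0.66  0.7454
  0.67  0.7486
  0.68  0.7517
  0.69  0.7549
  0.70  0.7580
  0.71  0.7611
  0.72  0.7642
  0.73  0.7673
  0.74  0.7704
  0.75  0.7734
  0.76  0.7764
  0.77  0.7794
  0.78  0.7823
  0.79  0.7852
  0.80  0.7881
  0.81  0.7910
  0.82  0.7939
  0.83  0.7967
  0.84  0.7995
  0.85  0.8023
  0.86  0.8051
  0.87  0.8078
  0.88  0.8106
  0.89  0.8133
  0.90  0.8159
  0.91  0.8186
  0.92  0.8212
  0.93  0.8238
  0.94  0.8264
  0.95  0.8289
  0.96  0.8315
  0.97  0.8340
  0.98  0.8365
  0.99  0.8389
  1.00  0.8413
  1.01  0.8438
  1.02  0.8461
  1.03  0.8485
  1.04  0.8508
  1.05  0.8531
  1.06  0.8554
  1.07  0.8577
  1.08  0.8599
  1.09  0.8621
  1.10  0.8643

19.23

T = 1.25;  σ√T = 0.4249
d₁ = [ln(60/40) + (0.029 − 0.058 + 0.38²/2)·1.25] / 0.4249 = [0.4055 + 0.0540] / 0.4249 = 1.0815 ≈ 1.08
d₂ = d₁ − σ√T = 1.0815 − 0.4249 = 0.6566 ≈ 0.66
e^(−qT) = e^(−0.058·1.25) = 0.9301;  e^(−rT) = e^(−0.029·1.25) = 0.9644
N(d₁) = N(1.08) = 0.8599;  N(d₂) = N(0.66) = 0.7454
C = 60·0.9301·0.8599 − 40·0.9644·0.7454 = 47.9876 − 28.7546 = 19.2330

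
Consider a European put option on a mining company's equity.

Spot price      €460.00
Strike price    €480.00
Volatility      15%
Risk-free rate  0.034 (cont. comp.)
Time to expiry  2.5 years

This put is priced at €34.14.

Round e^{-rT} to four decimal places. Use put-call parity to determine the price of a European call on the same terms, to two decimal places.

e^(−rT) = e^(−0.034·2.5) = 0.9185
Put-call parity: C − P = S − K·e^(−rT) = 460 − 480·0.9185 = 460 − 440.8800 = 19.1200
C = P + (C − P) = 34.14 + (19.1200) = 53.2600

€53.26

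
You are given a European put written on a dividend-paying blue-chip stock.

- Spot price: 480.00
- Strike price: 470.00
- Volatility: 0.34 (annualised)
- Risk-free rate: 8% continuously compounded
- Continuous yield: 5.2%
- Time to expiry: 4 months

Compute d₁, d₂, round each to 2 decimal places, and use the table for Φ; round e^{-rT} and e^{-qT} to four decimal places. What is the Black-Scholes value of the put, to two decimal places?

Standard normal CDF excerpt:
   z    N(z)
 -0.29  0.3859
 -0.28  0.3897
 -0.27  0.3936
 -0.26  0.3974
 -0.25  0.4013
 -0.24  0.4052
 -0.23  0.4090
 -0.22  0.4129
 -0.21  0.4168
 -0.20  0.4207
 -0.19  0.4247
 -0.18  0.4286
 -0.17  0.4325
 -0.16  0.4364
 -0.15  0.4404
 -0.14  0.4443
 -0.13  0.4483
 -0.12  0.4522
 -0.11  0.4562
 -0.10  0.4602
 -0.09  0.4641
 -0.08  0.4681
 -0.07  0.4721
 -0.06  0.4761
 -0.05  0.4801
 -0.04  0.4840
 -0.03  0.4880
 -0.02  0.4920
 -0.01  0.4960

σ√T = 0.34·√0.3333 = 0.1963
d₁ = [ln(480/470) + (0.08 − 0.052 + 0.34²/2)·0.3333] / 0.1963 = [0.0211 + 0.0286] / 0.1963 = 0.2529 which rounds to 0.25
d₂ = d₁ − σ√T = 0.2529 − 0.1963 = 0.0566 which rounds to 0.06
exp(−qT) = exp(−0.052·0.3333) = 0.9828;  exp(−rT) = exp(−0.08·0.3333) = 0.9737
N(−d₂) = N(-0.06) = 0.4761;  N(−d₁) = N(-0.25) = 0.4013
P = 470·0.9737·0.4761 − 480·0.9828·0.4013 = 217.8819 − 189.3109 = 28.5711

28.57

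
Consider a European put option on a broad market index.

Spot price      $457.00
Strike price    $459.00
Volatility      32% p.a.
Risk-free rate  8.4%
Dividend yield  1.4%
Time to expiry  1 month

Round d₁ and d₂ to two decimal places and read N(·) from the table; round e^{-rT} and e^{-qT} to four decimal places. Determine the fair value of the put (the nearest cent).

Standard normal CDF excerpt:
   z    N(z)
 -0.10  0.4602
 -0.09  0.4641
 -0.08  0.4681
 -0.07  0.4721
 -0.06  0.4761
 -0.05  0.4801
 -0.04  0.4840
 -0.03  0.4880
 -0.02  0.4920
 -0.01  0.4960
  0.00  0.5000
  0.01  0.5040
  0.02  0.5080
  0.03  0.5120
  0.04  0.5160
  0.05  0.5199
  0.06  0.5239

$16.05

σ√T = 0.32·√0.08333 = 0.0924
d₁ = [ln(457/459) + (0.084 − 0.014 + 0.32²/2)·0.08333] / 0.0924 = [-0.0044 + 0.0101] / 0.0924 = 0.0621 which rounds to 0.06
d₂ = d₁ − σ√T = 0.0621 − 0.0924 = -0.0303 which rounds to -0.03
exp(−qT) = exp(−0.014·0.08333) = 0.9988;  exp(−rT) = exp(−0.084·0.08333) = 0.9930
N(−d₂) = N(0.03) = 0.5120;  N(−d₁) = N(-0.06) = 0.4761
P = 459·0.9930·0.5120 − 457·0.9988·0.4761 = 233.3629 − 217.3166 = 16.0463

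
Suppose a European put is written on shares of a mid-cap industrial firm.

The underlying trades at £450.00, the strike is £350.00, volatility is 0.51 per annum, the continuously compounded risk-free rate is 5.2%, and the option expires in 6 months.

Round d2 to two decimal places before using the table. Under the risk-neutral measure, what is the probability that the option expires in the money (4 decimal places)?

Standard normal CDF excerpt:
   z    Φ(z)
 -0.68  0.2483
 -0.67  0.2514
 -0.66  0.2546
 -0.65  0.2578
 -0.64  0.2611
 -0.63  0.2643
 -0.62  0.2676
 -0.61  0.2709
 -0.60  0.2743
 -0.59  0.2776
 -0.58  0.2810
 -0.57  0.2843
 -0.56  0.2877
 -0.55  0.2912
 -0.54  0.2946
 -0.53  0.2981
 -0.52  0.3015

0.2776

T = 0.5;  σ√T = 0.3606
ln(S/K) + (r + σ²/2)T = ln(450/350) + (0.052 + 0.51²/2)·0.5 = 0.2513 + 0.0910 = 0.3423
d₁ = 0.3423 / 0.3606 = 0.9493 ≈ 0.95
d₂ = d₁ − σ√T = 0.9493 − 0.3606 = 0.5887 ≈ 0.59
Risk-neutral Pr[S_T < K] = N(−d₂) = N(-0.59) = 0.2776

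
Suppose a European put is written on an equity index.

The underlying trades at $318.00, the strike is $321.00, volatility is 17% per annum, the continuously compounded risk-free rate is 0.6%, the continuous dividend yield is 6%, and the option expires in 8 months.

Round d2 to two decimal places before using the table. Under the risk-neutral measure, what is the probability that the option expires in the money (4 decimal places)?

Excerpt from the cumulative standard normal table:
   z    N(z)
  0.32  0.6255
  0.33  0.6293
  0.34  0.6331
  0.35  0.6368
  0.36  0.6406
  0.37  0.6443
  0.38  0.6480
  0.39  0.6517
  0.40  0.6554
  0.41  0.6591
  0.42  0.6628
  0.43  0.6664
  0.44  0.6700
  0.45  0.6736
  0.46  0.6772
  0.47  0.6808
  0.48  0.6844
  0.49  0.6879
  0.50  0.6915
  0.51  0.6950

σ√T = 0.17 × 0.8165 = 0.1388
d₁ = [ln(318/321) + (0.006 − 0.06 + ½·0.17²)·0.6667] / (σ√T) = (-0.0094 − 0.0264) / 0.1388 = -0.2576 ≈ -0.26
d₂ = -0.2576 − 0.1388 = -0.3964 ≈ -0.40
Pr(exercise) under Q = N(−d₂) = N(0.40) = 0.6554

0.6554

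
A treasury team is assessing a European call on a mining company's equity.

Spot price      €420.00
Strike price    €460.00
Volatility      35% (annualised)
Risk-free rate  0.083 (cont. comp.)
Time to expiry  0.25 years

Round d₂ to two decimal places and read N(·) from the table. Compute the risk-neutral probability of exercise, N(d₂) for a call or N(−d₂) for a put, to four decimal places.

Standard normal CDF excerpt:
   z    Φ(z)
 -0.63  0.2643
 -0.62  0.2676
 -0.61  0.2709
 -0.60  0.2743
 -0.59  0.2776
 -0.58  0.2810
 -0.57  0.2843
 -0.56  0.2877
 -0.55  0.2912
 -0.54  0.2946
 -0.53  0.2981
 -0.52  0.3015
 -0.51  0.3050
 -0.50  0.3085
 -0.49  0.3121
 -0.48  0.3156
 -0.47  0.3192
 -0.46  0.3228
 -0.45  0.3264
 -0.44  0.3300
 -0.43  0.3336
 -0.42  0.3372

0.3121

σ√T = 0.35 × 0.5000 = 0.1750
d₁ = [ln(420/460) + (0.083 + 0.35²/2)·0.25] / 0.1750 = [-0.0910 + 0.0361] / 0.1750 = -0.3138 which rounds to -0.31
d₂ = d₁ − σ√T = -0.3138 − 0.1750 = -0.4888 which rounds to -0.49
Pr(exercise) under Q = N(d₂) = 0.3121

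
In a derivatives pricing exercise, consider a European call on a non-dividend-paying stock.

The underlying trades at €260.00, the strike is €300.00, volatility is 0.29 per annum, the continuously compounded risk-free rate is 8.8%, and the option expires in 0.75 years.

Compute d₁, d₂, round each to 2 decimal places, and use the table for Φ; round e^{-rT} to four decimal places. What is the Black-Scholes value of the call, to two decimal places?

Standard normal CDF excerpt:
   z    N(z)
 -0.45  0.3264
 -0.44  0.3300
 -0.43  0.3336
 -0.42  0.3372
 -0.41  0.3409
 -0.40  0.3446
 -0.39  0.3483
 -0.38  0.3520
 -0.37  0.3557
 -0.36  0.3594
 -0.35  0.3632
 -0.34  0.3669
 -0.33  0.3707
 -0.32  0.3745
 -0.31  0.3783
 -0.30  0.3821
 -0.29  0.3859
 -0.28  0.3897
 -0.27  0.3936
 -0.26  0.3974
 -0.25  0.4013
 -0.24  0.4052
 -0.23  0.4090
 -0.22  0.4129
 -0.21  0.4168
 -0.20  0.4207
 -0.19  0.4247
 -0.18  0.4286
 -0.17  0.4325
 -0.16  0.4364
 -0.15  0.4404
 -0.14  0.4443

σ√T = 0.29 × 0.8660 = 0.2511
d₁ = [ln(260/300) + (0.088 + 0.29²/2)·0.75] / 0.2511 = [-0.1431 + 0.0975] / 0.2511 = -0.1814 → -0.18
d₂ = d₁ − σ√T = -0.1814 − 0.2511 = -0.4326 → -0.43
e^(−rT) = e^(−0.088·0.75) = 0.9361
C = 260·N(-0.18) − 300·0.9361·N(-0.43) = 260·0.4286 − 300·0.9361·0.3336 = 111.4360 − 93.6849 = 17.7511

€17.75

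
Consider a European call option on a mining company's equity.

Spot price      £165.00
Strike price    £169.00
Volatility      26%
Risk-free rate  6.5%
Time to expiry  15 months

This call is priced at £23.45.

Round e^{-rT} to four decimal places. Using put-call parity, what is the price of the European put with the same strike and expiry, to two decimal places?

exp(−rT) = exp(−0.065·1.25) = 0.9220
Put-call parity: C − P = S − K·e^(−rT) = 165 − 169·0.9220 = 165 − 155.8180 = 9.1820
P = C − (C − P) = 23.45 − (9.1820) = 14.2680

£14.27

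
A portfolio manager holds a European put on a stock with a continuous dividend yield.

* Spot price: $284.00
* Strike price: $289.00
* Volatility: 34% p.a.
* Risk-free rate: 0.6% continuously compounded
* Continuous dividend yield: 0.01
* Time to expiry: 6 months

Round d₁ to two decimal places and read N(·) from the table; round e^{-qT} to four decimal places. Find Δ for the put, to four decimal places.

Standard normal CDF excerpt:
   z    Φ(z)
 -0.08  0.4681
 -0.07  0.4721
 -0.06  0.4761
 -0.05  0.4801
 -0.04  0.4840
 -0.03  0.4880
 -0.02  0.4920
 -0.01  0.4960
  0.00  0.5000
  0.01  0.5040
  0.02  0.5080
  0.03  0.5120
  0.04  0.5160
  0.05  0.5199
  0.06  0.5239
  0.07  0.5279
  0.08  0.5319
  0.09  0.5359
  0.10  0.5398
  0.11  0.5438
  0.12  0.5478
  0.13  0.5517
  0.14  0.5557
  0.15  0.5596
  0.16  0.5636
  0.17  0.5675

-0.4816

T = 0.5;  σ√T = 0.2404
ln(S/K) + (r − q + σ²/2)T = ln(284/289) + (0.006 − 0.01 + 0.34²/2)·0.5 = -0.0175 + 0.0269 = 0.0094
d₁ = 0.0094 / 0.2404 = 0.0393 → 0.04
N(d₁) = N(0.04) = 0.5160
Δ_put = e^(−qT)·(N(d₁) − 1) = 0.9950·(0.5160 − 1) = -0.4816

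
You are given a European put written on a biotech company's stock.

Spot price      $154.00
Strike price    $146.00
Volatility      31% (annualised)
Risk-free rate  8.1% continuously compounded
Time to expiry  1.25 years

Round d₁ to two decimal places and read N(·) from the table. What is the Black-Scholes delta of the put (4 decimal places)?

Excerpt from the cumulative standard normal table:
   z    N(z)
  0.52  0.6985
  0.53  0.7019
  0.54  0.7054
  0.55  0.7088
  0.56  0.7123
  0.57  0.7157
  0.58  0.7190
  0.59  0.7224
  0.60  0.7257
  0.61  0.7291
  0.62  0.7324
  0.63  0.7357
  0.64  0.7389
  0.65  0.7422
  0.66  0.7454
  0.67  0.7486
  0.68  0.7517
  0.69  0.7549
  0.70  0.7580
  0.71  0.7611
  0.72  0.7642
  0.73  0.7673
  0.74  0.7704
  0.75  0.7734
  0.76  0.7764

σ√T = 0.31 × 1.1180 = 0.3466
d₁ = [ln(154/146) + (0.081 + ½·0.31²)·1.25] / (σ√T) = (0.0533 + 0.1613) / 0.3466 = 0.6193 which rounds to 0.62
N(d₁) = N(0.62) = 0.7324
Δ_put = N(d₁) − 1 = 0.7324 − 1 = -0.2676

-0.2676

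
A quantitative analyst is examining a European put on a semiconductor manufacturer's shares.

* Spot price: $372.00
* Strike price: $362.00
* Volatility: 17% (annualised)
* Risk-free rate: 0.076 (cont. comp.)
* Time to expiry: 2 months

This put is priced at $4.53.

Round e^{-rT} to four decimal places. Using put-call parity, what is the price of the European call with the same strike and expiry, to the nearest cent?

$19.09

e^(−rT) = e^(−0.076·0.1667) = 0.9874
Put-call parity: C − P = S − K·e^(−rT) = 372 − 362·0.9874 = 372 − 357.4388 = 14.5612
C = P + (C − P) = 4.53 + (14.5612) = 19.0912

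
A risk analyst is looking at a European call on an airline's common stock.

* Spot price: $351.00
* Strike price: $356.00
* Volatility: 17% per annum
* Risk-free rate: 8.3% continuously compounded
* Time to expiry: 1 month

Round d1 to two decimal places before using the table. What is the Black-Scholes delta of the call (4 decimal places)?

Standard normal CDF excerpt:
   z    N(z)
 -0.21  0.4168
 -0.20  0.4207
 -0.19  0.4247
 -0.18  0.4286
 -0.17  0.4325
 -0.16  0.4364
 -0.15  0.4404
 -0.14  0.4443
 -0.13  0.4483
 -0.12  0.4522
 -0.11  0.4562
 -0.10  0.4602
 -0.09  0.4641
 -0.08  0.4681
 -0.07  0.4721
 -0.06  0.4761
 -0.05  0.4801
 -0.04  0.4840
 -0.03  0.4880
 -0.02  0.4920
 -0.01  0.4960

0.4522

T = 0.08333;  σ√T = 0.0491
d₁ = [ln(351/356) + (0.083 + ½·0.17²)·0.08333] / (σ√T) = (-0.0141 + 0.0081) / 0.0491 = -0.1227 ⇒ -0.12
N(d₁) = N(-0.12) = 0.4522
Δ_call = N(d₁) = 0.4522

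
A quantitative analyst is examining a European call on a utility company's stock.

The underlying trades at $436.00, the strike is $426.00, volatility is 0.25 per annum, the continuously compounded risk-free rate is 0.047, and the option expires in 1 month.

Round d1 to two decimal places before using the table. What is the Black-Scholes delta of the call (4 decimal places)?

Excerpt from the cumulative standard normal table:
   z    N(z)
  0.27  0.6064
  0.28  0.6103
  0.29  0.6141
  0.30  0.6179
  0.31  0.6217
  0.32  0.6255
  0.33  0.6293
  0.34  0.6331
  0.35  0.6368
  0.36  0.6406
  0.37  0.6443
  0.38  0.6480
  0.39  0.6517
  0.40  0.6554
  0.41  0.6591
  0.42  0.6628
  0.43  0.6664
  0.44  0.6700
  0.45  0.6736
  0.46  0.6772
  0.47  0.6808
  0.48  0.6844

T = 0.08333;  σ√T = 0.0722
ln(S/K) + (r + σ²/2)T = ln(436/426) + (0.047 + 0.25²/2)·0.08333 = 0.0232 + 0.0065 = 0.0297
d₁ = 0.0297 / 0.0722 = 0.4119 ≈ 0.41
N(d₁) = N(0.41) = 0.6591
Δ_call = N(d₁) = 0.6591

0.6591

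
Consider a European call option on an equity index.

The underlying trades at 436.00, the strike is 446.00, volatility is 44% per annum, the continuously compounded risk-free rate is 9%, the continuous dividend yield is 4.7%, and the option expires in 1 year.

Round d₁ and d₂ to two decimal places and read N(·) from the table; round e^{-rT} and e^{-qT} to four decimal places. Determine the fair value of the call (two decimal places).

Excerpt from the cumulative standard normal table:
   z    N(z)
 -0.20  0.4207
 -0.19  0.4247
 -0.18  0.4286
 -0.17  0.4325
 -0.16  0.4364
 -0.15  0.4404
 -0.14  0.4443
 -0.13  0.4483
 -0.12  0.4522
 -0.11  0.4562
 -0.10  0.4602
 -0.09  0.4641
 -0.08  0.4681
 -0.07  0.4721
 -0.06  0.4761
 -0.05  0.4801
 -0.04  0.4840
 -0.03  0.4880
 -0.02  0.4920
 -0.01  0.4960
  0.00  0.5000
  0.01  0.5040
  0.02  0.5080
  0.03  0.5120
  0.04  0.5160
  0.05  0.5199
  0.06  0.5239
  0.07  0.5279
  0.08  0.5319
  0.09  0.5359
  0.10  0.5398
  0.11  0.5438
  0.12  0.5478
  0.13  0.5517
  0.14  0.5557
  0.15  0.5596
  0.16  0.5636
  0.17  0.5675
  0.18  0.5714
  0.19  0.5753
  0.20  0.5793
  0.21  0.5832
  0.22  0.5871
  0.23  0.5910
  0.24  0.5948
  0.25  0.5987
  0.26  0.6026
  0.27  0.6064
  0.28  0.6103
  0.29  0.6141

T = 1;  σ√T = 0.4400
d₁ = [ln(436/446) + (0.09 − 0.047 + ½·0.44²)·1] / (σ√T) = (-0.0227 + 0.1398) / 0.4400 = 0.2662 ⇒ 0.27
d₂ = 0.2662 − 0.4400 = -0.1738 ⇒ -0.17
e^(−qT) = e^(−0.047·1) = 0.9541;  e^(−rT) = e^(−0.09·1) = 0.9139
C = 436·0.9541·N(0.27) − 446·0.9139·N(-0.17) = 436·0.9541·0.6064 − 446·0.9139·0.4325 = 252.2549 − 176.2867 = 75.9681

75.97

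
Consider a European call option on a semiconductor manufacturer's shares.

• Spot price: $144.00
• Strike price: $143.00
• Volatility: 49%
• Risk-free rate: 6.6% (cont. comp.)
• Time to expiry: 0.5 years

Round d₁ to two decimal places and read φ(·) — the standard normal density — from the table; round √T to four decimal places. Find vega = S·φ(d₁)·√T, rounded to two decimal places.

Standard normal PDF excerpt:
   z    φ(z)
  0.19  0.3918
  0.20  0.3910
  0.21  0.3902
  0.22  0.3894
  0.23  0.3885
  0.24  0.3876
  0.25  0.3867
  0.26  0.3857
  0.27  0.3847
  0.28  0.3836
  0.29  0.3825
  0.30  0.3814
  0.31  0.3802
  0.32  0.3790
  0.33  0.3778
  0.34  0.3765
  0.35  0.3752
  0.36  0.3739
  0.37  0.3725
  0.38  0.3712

T = 0.5;  σ√T = 0.3465
d₁ = [ln(144/143) + (0.066 + ½·0.49²)·0.5] / (σ√T) = (0.0070 + 0.0930) / 0.3465 = 0.2886 ≈ 0.29
√T = √0.5 = 0.7071
φ(d₁) = φ(0.29) = 0.3825
vega = S·φ(d₁)·√T = 144·0.3825·0.7071 = 38.9471

38.95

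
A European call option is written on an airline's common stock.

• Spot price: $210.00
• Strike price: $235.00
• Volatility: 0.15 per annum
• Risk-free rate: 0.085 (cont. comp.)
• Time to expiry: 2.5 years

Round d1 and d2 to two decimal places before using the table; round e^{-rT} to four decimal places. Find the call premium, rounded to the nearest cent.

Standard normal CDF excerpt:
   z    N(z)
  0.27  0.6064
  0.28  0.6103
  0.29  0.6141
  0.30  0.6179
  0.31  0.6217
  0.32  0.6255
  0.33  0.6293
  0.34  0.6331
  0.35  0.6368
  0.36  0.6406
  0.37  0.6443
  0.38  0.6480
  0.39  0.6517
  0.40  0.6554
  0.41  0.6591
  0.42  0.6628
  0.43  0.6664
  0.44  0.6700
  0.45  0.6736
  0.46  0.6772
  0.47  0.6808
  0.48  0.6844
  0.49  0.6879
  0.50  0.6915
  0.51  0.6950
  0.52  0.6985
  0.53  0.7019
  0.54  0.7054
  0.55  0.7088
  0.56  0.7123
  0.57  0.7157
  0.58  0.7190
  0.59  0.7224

σ√T = 0.15 × 1.5811 = 0.2372
ln(S/K) + (r + σ²/2)T = ln(210/235) + (0.085 + 0.15²/2)·2.5 = -0.1125 + 0.2406 = 0.1281
d₁ = 0.1281 / 0.2372 = 0.5403 → 0.54
d₂ = d₁ − σ√T = 0.5403 − 0.2372 = 0.3031 → 0.30
e^(−rT) = e^(−0.085·2.5) = 0.8086
C = 210·N(0.54) − 235·0.8086·N(0.30) = 210·0.7054 − 235·0.8086·0.6179 = 148.1340 − 117.4140 = 30.7200

$30.72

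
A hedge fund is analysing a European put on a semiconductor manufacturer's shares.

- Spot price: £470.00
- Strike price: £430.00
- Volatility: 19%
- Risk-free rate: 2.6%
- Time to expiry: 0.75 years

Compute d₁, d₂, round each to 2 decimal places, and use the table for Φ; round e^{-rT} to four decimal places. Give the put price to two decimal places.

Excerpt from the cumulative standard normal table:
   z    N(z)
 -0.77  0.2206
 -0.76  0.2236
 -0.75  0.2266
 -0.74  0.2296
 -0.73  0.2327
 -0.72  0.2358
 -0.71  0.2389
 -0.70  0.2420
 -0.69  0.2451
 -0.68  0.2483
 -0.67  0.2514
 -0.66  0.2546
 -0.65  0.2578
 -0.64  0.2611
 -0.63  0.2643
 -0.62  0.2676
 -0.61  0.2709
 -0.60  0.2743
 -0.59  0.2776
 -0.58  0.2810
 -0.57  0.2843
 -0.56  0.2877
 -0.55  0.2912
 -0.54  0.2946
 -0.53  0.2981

£10.59

T = 0.75;  σ√T = 0.1645
d₁ = [ln(470/430) + (0.026 + 0.19²/2)·0.75] / 0.1645 = [0.0889 + 0.0330] / 0.1645 = 0.7413 which rounds to 0.74
d₂ = d₁ − σ√T = 0.7413 − 0.1645 = 0.5768 which rounds to 0.58
exp(−rT) = exp(−0.026·0.75) = 0.9807
P = 430·0.9807·N(-0.58) − 470·N(-0.74) = 430·0.9807·0.2810 − 470·0.2296 = 118.4980 − 107.9120 = 10.5860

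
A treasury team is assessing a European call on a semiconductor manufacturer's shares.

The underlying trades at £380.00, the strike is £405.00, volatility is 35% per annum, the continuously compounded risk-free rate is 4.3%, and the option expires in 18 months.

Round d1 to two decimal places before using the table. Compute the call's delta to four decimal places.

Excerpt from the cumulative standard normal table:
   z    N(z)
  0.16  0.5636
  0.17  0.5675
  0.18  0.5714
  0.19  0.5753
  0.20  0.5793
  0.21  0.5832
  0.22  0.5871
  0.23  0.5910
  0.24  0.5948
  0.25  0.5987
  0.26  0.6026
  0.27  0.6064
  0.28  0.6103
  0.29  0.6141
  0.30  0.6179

σ√T = 0.35·√1.5 = 0.4287
d₁ = [ln(380/405) + (0.043 + 0.35²/2)·1.5] / 0.4287 = [-0.0637 + 0.1564] / 0.4287 = 0.2162 ≈ 0.22
N(d₁) = N(0.22) = 0.5871
Δ_call = N(d₁) = 0.5871

0.5871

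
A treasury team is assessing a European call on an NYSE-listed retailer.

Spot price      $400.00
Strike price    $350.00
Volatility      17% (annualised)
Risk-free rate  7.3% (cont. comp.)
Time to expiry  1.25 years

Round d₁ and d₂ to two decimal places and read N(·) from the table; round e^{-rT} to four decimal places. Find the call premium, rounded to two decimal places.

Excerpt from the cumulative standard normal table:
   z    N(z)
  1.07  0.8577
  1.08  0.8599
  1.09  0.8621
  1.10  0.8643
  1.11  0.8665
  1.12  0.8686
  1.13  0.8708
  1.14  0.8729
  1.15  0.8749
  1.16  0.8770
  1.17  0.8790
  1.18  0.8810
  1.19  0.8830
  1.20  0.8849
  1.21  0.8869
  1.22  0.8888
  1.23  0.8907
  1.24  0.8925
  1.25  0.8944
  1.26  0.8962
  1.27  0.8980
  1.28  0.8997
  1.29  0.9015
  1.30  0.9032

T = 1.25;  σ√T = 0.1901
ln(S/K) + (r + σ²/2)T = ln(400/350) + (0.073 + 0.17²/2)·1.25 = 0.1335 + 0.1093 = 0.2428
d₁ = 0.2428 / 0.1901 = 1.2777 which rounds to 1.28
d₂ = d₁ − σ√T = 1.2777 − 0.1901 = 1.0876 which rounds to 1.09
e^(−rT) = e^(−0.073·1.25) = 0.9128
C = 400·N(1.28) − 350·0.9128·N(1.09) = 400·0.8997 − 350·0.9128·0.8621 = 359.8800 − 275.4237 = 84.4563

$84.46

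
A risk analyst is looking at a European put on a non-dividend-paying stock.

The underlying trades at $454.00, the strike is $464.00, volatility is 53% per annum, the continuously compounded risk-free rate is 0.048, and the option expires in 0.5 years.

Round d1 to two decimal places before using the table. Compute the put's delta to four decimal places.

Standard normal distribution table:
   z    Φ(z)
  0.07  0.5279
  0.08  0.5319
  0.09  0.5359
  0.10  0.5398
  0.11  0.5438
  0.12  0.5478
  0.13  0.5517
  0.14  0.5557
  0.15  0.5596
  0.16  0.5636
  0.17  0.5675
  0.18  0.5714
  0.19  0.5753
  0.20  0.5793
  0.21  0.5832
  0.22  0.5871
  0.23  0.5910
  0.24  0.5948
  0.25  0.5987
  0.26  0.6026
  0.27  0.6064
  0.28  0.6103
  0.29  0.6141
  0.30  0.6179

σ√T = 0.53 × 0.7071 = 0.3748
ln(S/K) + (r + σ²/2)T = ln(454/464) + (0.048 + 0.53²/2)·0.5 = -0.0218 + 0.0942 = 0.0724
d₁ = 0.0724 / 0.3748 = 0.1933 ⇒ 0.19
N(d₁) = N(0.19) = 0.5753
Δ_put = N(d₁) − 1 = 0.5753 − 1 = -0.4247

-0.4247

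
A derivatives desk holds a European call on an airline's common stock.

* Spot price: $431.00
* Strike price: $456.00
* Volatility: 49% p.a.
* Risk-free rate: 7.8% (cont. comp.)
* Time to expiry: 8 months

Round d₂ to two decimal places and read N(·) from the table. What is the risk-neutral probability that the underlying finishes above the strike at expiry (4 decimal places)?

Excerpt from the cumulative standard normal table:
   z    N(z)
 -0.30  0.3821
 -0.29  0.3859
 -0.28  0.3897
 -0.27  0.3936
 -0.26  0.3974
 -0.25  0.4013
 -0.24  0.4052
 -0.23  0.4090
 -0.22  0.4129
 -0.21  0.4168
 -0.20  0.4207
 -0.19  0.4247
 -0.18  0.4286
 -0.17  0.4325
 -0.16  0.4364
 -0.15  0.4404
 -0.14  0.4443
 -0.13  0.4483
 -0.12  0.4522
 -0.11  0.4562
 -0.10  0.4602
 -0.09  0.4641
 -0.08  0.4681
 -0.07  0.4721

σ√T = 0.49·√0.6667 = 0.4001
ln(S/K) + (r + σ²/2)T = ln(431/456) + (0.078 + 0.49²/2)·0.6667 = -0.0564 + 0.1320 = 0.0756
d₁ = 0.0756 / 0.4001 = 0.1891 ≈ 0.19
d₂ = d₁ − σ√T = 0.1891 − 0.4001 = -0.2110 ≈ -0.21
Pr(exercise) under Q = N(d₂) = 0.4168

0.4168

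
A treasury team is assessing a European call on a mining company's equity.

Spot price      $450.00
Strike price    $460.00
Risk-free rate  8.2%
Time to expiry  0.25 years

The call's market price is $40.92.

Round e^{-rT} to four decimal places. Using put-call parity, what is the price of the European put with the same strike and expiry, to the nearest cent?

$41.58

exp(−rT) = exp(−0.082·0.25) = 0.9797
Put-call parity: C − P = S − K·e^(−rT) = 450 − 460·0.9797 = 450 − 450.6620 = -0.6620
P = C − (C − P) = 40.92 − (-0.6620) = 41.5820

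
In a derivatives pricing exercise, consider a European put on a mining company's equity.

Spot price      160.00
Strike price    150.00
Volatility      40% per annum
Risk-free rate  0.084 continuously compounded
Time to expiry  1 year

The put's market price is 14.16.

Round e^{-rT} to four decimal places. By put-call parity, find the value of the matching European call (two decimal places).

36.25

exp(−rT) = exp(−0.084·1) = 0.9194
Put-call parity: C − P = S − K·e^(−rT) = 160 − 150·0.9194 = 160 − 137.9100 = 22.0900
C = P + (C − P) = 14.16 + (22.0900) = 36.2500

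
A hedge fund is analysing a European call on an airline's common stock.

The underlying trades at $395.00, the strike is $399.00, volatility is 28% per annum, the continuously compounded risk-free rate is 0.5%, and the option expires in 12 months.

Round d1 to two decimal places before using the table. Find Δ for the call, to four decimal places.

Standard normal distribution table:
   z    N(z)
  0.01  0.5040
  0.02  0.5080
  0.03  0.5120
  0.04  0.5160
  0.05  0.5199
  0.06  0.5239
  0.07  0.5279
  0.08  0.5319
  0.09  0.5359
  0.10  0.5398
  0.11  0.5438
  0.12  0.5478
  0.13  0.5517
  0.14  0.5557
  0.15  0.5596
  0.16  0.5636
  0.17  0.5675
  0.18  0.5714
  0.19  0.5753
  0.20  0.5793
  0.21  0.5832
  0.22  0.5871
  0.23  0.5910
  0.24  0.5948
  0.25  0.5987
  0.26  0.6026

σ√T = 0.28 × 1.0000 = 0.2800
ln(S/K) + (r + σ²/2)T = ln(395/399) + (0.005 + 0.28²/2)·1 = -0.0101 + 0.0442 = 0.0341
d₁ = 0.0341 / 0.2800 = 0.1219 ≈ 0.12
N(d₁) = N(0.12) = 0.5478
Δ_call = N(d₁) = 0.5478

0.5478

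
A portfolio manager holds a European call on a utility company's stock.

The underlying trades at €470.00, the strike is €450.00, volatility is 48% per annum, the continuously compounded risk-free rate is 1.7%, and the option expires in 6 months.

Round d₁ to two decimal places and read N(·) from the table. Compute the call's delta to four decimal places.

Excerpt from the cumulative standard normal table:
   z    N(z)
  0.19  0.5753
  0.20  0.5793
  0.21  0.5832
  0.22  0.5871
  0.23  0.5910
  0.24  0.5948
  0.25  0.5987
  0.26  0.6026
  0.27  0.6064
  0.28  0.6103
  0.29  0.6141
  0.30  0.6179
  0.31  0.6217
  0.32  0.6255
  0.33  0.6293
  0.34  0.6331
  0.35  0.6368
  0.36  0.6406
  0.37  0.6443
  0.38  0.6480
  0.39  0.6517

0.6255

σ√T = 0.48·√0.5 = 0.3394
d₁ = [ln(470/450) + (0.017 + ½·0.48²)·0.5] / (σ√T) = (0.0435 + 0.0661) / 0.3394 = 0.3229 ≈ 0.32
N(d₁) = N(0.32) = 0.6255
Δ_call = N(d₁) = 0.6255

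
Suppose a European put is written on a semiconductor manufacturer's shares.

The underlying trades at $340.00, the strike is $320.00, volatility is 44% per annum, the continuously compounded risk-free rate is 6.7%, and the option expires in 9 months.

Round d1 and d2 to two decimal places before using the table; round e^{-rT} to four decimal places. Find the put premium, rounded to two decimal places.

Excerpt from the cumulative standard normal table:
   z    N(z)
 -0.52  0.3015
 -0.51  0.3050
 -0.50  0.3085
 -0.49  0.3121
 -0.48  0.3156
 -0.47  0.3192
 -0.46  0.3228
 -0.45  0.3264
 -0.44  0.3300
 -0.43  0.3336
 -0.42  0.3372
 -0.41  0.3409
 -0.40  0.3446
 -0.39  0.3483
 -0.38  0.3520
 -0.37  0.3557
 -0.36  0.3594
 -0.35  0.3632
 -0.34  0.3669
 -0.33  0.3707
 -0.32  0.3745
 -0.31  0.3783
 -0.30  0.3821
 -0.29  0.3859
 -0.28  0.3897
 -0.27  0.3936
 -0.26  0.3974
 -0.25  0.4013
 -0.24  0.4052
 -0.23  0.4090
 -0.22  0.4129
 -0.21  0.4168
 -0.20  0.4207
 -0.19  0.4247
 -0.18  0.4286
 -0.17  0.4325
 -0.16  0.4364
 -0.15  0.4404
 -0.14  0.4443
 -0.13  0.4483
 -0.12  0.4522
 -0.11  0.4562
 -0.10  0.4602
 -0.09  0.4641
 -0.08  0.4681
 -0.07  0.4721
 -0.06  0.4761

$32.74

T = 0.75;  σ√T = 0.3811
d₁ = [ln(340/320) + (0.067 + 0.44²/2)·0.75] / 0.3811 = [0.0606 + 0.1229] / 0.3811 = 0.4815 ⇒ 0.48
d₂ = d₁ − σ√T = 0.4815 − 0.3811 = 0.1004 ⇒ 0.10
e^(−rT) = e^(−0.067·0.75) = 0.9510
P = 320·0.9510·N(-0.10) − 340·N(-0.48) = 320·0.9510·0.4602 − 340·0.3156 = 140.0481 − 107.3040 = 32.7441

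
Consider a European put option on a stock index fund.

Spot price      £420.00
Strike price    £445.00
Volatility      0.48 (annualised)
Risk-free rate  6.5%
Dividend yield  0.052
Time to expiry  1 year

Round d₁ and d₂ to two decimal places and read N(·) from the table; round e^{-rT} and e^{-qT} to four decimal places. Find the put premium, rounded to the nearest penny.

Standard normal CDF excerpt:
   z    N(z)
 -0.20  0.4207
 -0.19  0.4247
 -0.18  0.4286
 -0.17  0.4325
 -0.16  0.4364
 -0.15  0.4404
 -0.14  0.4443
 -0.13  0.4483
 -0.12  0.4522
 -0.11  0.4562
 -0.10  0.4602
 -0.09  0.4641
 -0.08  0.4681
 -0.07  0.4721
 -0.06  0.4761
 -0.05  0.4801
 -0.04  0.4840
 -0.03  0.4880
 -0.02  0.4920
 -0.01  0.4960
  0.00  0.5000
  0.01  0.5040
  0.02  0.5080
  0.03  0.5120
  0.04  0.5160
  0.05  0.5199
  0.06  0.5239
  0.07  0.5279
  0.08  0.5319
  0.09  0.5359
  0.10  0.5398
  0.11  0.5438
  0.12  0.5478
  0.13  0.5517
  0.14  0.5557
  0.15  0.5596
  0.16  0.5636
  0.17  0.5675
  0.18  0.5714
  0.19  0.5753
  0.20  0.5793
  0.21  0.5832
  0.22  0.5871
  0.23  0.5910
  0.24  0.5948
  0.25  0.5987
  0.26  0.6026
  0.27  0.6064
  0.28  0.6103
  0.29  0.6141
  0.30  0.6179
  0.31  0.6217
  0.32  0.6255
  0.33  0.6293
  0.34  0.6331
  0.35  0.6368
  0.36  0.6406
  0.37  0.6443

£86.83

σ√T = 0.48·√1 = 0.4800
d₁ = [ln(420/445) + (0.065 − 0.052 + ½·0.48²)·1] / (σ√T) = (-0.0578 + 0.1282) / 0.4800 = 0.1466 ≈ 0.15
d₂ = 0.1466 − 0.4800 = -0.3334 ≈ -0.33
exp(−qT) = exp(−0.052·1) = 0.9493;  exp(−rT) = exp(−0.065·1) = 0.9371
P = 445·0.9371·N(0.33) − 420·0.9493·N(-0.15) = 445·0.9371·0.6293 − 420·0.9493·0.4404 = 262.4241 − 175.5901 = 86.8340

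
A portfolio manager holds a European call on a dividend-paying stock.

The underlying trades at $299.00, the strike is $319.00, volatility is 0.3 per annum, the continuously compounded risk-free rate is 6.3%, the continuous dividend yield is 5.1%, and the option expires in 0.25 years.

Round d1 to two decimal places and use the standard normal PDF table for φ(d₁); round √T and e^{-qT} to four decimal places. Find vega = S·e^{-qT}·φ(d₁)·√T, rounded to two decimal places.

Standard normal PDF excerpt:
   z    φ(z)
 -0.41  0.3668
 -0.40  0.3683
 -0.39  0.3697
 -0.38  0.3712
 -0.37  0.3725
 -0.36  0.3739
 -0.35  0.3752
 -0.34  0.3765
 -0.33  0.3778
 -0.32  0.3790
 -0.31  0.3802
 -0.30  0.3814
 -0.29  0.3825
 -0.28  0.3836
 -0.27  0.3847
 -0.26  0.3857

55.57

σ√T = 0.3·√0.25 = 0.1500
d₁ = [ln(299/319) + (0.063 − 0.051 + 0.3²/2)·0.25] / 0.1500 = [-0.0647 + 0.0143] / 0.1500 = -0.3367 which rounds to -0.34
√T = √0.25 = 0.5000
φ(d₁) = φ(-0.34) = 0.3765
e^(−qT) = e^(−0.051·0.25) = 0.9873
vega = S·e^(−qT)·φ(d₁)·√T = 299·0.9873·0.3765·0.5000 = 55.5719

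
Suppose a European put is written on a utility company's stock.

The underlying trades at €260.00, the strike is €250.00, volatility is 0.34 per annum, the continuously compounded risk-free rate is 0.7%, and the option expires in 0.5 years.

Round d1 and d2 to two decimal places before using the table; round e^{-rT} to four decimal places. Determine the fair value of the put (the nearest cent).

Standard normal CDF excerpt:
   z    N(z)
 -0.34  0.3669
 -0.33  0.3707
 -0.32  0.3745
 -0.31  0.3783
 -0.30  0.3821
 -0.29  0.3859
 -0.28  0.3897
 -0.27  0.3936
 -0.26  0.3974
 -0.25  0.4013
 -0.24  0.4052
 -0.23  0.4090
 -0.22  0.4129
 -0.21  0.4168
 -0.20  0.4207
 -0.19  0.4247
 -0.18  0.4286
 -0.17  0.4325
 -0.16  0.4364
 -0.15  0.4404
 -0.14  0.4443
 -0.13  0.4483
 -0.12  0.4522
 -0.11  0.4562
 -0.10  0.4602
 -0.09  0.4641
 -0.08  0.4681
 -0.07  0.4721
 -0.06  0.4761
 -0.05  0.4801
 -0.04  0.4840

€19.26

T = 0.5;  σ√T = 0.2404
d₁ = [ln(260/250) + (0.007 + ½·0.34²)·0.5] / (σ√T) = (0.0392 + 0.0324) / 0.2404 = 0.2979 ⇒ 0.30
d₂ = 0.2979 − 0.2404 = 0.0575 ⇒ 0.06
exp(−rT) = exp(−0.007·0.5) = 0.9965
N(−d₂) = N(-0.06) = 0.4761;  N(−d₁) = N(-0.30) = 0.3821
P = 250·0.9965·0.4761 − 260·0.3821 = 118.6084 − 99.3460 = 19.2624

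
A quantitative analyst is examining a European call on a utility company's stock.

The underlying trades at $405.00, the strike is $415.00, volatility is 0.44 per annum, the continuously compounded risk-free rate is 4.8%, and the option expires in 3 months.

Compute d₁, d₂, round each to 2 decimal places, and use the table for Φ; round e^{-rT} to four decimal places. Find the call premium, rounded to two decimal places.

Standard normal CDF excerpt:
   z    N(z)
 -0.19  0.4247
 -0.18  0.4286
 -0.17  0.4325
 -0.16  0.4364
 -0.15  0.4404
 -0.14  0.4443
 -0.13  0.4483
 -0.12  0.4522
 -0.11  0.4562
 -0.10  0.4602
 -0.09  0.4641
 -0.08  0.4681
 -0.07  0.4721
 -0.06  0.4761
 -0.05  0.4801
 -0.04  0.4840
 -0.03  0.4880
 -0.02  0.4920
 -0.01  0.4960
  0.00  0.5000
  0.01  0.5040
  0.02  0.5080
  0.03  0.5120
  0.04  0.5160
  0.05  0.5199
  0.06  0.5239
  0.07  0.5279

$33.21

σ√T = 0.44·√0.25 = 0.2200
d₁ = [ln(405/415) + (0.048 + 0.44²/2)·0.25] / 0.2200 = [-0.0244 + 0.0362] / 0.2200 = 0.0537 which rounds to 0.05
d₂ = d₁ − σ√T = 0.0537 − 0.2200 = -0.1663 which rounds to -0.17
e^(−rT) = e^(−0.048·0.25) = 0.9881
N(d₁) = N(0.05) = 0.5199;  N(d₂) = N(-0.17) = 0.4325
C = 405·0.5199 − 415·0.9881·0.4325 = 210.5595 − 177.3516 = 33.2079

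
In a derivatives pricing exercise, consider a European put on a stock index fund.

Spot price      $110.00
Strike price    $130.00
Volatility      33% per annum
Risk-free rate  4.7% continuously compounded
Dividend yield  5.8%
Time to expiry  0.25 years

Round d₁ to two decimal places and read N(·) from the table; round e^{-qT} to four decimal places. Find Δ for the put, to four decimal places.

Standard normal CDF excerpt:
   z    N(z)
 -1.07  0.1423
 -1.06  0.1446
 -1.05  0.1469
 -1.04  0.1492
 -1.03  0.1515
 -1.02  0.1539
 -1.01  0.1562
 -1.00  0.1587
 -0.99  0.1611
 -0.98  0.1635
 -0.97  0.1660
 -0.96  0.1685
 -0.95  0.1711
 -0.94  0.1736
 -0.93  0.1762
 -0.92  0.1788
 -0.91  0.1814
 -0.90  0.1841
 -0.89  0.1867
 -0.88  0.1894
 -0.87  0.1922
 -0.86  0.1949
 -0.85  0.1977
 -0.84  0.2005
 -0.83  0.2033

-0.8170

T = 0.25;  σ√T = 0.1650
d₁ = [ln(110/130) + (0.047 − 0.058 + ½·0.33²)·0.25] / (σ√T) = (-0.1671 + 0.0109) / 0.1650 = -0.9466 ≈ -0.95
N(d₁) = N(-0.95) = 0.1711
Δ_put = exp(−qT)·(N(d₁) − 1) = 0.9856·(0.1711 − 1) = -0.8170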